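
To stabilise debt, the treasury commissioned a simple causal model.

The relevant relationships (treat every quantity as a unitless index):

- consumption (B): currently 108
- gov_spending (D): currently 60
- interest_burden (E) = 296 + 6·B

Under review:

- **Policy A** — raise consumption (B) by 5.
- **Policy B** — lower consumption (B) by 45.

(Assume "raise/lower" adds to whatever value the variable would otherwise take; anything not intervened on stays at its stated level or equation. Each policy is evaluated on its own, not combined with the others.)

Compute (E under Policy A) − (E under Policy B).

Policy A (B + 5):
  B = 108 + 5 = 113
  E = 296 + 6·113 = 974
Policy B (B − 45):
  B = 108 − 45 = 63
  E = 296 + 6·63 = 674
E: 974 − 674 = 300

300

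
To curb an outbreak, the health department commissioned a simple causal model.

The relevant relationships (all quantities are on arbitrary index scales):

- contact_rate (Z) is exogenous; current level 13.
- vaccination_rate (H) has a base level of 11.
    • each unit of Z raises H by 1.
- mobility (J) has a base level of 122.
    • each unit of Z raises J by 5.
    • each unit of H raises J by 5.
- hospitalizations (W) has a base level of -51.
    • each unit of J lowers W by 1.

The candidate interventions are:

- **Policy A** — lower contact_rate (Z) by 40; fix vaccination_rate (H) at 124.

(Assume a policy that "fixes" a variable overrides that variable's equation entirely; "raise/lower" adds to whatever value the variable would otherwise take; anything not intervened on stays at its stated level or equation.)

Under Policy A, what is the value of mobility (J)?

607

Policy A (Z − 40, H := 124):
  Z = 13 − 40 = -27
  H = 124
  J = 122 + 5·(-27) + 5·124 = 607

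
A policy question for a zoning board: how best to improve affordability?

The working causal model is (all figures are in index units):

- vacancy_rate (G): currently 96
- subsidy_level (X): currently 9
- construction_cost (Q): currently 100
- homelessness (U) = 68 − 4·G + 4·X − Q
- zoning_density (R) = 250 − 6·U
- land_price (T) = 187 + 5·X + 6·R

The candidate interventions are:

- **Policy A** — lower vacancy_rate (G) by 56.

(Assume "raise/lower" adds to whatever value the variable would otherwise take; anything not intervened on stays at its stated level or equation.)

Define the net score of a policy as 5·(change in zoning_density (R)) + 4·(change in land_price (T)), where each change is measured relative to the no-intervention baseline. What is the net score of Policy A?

Baseline:
  G = 96
  X = 9
  Q = 100
  U = 68 − 4·96 + 4·9 − 100 = -380
  R = 250 − 6·(-380) = 2530
  T = 187 + 5·9 + 6·2530 = 15412
Policy A (G − 56):
  G = 96 − 56 = 40
  X = 9
  Q = 100
  U = 68 − 4·40 + 4·9 − 100 = -156
  R = 250 − 6·(-156) = 1186
  T = 187 + 5·9 + 6·1186 = 7348
ΔR = 1186 − 2530 = -1344; ΔT = 7348 − 15412 = -8064
Score = 5·(-1344) + 4·(-8064) = -38976

-38976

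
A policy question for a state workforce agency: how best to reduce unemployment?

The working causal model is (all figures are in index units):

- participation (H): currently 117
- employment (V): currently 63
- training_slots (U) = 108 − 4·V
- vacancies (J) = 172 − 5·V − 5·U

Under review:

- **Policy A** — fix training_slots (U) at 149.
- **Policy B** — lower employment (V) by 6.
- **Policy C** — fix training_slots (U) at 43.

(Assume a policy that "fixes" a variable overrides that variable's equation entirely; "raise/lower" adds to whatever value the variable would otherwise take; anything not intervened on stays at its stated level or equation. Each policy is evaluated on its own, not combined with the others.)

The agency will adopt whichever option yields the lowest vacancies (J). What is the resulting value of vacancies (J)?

-888

Policy A (U := 149):
  V = 63
  U = 149
  J = 172 − 5·63 − 5·149 = -888
Policy B (V − 6):
  V = 63 − 6 = 57
  U = 108 − 4·57 = -120
  J = 172 − 5·57 − 5·(-120) = 487
Policy C (U := 43):
  V = 63
  U = 43
  J = 172 − 5·63 − 5·43 = -358
Comparing — Policy A: J=-888, Policy B: J=487, Policy C: J=-358. Lowest is -888 (Policy A).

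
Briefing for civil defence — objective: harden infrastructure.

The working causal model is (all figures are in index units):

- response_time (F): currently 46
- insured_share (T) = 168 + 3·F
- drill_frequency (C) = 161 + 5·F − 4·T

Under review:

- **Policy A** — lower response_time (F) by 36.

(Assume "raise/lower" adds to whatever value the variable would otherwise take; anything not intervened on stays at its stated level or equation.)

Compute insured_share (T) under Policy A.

Policy A (F − 36):
  F = 46 − 36 = 10
  T = 168 + 3·10 = 198

198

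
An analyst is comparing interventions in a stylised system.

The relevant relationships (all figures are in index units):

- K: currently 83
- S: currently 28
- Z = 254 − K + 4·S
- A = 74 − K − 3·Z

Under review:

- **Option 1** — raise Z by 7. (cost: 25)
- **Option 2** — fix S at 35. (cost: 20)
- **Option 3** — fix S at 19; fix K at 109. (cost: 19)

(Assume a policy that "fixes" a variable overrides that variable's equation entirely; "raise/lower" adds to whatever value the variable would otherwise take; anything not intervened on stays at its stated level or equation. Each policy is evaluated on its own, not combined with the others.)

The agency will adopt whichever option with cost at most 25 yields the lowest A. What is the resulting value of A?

Option 1 (Z + 7):
  K = 83
  S = 28
  Z = 254 − 83 + 4·28 (+7 from intervention) = 290
  A = 74 − 83 − 3·290 = -879
Option 2 (S := 35):
  K = 83
  S = 35
  Z = 254 − 83 + 4·35 = 311
  A = 74 − 83 − 3·311 = -942
Option 3 (S := 19, K := 109):
  K = 109
  S = 19
  Z = 254 − 109 + 4·19 = 221
  A = 74 − 109 − 3·221 = -698
Comparing — Option 1: A=-879, Option 2: A=-942, Option 3: A=-698. Lowest is -942 (Option 2).

-942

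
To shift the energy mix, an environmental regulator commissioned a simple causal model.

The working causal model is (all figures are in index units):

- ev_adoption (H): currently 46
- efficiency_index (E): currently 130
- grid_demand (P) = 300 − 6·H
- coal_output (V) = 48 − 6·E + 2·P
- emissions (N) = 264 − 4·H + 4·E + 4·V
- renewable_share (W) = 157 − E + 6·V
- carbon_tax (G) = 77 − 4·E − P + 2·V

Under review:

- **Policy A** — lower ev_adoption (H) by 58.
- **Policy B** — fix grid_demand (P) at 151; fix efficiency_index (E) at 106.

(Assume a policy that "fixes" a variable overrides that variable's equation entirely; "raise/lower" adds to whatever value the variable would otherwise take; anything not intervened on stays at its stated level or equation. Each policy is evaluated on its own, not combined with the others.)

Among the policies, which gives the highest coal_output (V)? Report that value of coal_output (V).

Policy A (H − 58):
  H = 46 − 58 = -12
  E = 130
  P = 300 − 6·(-12) = 372
  V = 48 − 6·130 + 2·372 = 12
Policy B (P := 151, E := 106):
  H = 46
  E = 106
  P = 151
  V = 48 − 6·106 + 2·151 = -286
Comparing — Policy A: V=12, Policy B: V=-286. Highest is 12 (Policy A).

12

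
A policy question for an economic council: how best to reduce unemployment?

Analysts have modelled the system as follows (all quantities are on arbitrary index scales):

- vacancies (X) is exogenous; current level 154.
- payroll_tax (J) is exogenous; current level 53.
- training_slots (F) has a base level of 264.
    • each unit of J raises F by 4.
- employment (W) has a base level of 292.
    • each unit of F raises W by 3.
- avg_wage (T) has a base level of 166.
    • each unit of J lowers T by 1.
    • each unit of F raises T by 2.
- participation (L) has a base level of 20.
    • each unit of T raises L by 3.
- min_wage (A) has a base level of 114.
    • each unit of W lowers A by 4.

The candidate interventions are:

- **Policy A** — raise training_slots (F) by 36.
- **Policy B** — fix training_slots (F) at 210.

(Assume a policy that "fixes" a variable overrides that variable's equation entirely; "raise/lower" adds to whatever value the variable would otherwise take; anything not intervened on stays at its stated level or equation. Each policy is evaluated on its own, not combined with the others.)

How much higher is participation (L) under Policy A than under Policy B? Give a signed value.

Policy A (F + 36):
  J = 53
  F = 264 + 4·53 (+36 from intervention) = 512
  T = 166 − 53 + 2·512 = 1137
  L = 20 + 3·1137 = 3431
Policy B (F := 210):
  J = 53
  F = 210
  T = 166 − 53 + 2·210 = 533
  L = 20 + 3·533 = 1619
L: 3431 − 1619 = 1812

1812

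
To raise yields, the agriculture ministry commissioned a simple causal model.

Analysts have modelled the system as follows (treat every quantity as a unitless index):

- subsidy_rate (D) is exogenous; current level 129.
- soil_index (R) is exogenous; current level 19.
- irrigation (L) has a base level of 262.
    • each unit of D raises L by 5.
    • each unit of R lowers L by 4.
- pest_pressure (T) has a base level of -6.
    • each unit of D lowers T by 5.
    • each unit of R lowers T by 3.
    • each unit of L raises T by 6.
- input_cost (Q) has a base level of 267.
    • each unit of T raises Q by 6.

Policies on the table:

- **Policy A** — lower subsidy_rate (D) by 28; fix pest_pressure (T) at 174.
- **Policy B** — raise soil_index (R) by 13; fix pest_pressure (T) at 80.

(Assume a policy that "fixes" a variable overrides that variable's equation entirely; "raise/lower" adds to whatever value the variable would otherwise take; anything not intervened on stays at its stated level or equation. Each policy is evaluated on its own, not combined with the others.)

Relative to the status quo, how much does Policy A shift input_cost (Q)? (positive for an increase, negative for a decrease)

-24624

Baseline:
  D = 129
  R = 19
  L = 262 + 5·129 − 4·19 = 831
  T = -6 − 5·129 − 3·19 + 6·831 = 4278
  Q = 267 + 6·4278 = 25935
Policy A (D − 28, T := 174):
  D = 129 − 28 = 101
  R = 19
  L = 262 + 5·101 − 4·19 = 691
  T = 174
  Q = 267 + 6·174 = 1311
Change in Q: 1311 − 25935 = -24624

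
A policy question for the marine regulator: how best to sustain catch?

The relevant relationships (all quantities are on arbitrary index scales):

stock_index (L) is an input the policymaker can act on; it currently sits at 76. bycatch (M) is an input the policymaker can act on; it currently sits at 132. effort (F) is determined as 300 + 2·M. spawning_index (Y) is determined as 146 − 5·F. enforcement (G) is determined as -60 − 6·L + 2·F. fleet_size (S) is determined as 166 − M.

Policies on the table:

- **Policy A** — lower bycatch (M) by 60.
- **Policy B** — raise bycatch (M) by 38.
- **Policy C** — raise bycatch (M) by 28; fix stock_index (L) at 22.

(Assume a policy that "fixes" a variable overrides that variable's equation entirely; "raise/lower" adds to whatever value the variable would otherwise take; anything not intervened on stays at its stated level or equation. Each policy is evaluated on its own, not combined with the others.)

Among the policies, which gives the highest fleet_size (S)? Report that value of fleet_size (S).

Policy A (M − 60):
  M = 132 − 60 = 72
  S = 166 − 72 = 94
Policy B (M + 38):
  M = 132 + 38 = 170
  S = 166 − 170 = -4
Policy C (M + 28, L := 22):
  M = 132 + 28 = 160
  S = 166 − 160 = 6
Comparing — Policy A: S=94, Policy B: S=-4, Policy C: S=6. Highest is 94 (Policy A).

94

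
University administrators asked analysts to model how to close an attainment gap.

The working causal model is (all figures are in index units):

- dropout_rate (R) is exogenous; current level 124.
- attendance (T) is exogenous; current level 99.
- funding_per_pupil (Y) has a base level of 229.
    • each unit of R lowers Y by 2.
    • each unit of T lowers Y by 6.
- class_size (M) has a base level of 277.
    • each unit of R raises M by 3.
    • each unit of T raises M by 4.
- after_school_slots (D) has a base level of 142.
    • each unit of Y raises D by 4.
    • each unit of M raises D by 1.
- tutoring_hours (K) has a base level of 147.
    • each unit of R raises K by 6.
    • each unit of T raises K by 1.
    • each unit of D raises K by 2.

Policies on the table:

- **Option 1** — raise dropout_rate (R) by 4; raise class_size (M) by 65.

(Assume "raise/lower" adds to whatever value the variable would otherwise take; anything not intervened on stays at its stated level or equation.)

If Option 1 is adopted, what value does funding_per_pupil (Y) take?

Option 1 (R + 4, M + 65):
  R = 124 + 4 = 128
  T = 99
  Y = 229 − 2·128 − 6·99 = -621

-621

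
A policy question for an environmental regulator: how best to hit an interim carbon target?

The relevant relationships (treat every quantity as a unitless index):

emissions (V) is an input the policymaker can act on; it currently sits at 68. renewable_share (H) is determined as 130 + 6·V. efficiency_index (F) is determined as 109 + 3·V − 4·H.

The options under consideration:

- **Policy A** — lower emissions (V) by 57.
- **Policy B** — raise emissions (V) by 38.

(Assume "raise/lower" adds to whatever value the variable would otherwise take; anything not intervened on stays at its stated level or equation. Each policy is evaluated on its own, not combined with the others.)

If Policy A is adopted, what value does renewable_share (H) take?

196

Policy A (V − 57):
  V = 68 − 57 = 11
  H = 130 + 6·11 = 196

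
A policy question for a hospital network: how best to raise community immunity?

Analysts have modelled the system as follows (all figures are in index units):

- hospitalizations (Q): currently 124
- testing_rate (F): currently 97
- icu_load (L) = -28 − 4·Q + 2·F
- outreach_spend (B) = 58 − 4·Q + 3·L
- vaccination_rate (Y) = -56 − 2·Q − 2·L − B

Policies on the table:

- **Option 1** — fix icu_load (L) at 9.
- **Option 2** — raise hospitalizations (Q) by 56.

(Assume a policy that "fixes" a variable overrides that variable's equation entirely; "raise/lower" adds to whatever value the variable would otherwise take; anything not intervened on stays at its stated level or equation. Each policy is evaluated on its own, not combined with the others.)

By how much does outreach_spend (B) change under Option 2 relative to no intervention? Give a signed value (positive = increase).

-896

Baseline:
  Q = 124
  F = 97
  L = -28 − 4·124 + 2·97 = -330
  B = 58 − 4·124 + 3·(-330) = -1428
Option 2 (Q + 56):
  Q = 124 + 56 = 180
  F = 97
  L = -28 − 4·180 + 2·97 = -554
  B = 58 − 4·180 + 3·(-554) = -2324
Change in B: -2324 − (-1428) = -896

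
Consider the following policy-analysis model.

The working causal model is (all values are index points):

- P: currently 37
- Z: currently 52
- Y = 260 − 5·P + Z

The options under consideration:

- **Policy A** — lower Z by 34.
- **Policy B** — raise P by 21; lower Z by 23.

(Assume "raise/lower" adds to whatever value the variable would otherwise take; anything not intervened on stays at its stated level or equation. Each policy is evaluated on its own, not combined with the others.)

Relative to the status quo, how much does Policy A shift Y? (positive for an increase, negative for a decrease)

-34

Baseline:
  P = 37
  Z = 52
  Y = 260 − 5·37 + 52 = 127
Policy A (Z − 34):
  P = 37
  Z = 52 − 34 = 18
  Y = 260 − 5·37 + 18 = 93
Change in Y: 93 − 127 = -34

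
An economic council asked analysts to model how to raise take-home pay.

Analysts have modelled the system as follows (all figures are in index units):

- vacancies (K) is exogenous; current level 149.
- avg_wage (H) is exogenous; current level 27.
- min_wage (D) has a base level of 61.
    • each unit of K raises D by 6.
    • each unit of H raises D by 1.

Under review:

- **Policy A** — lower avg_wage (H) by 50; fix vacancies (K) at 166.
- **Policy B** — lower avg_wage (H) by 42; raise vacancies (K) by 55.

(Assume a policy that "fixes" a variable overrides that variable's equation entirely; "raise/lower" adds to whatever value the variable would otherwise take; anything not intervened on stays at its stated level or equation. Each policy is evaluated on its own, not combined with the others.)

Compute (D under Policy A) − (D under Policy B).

Policy A (H − 50, K := 166):
  K = 166
  H = 27 − 50 = -23
  D = 61 + 6·166 + (-23) = 1034
Policy B (H − 42, K + 55):
  K = 149 + 55 = 204
  H = 27 − 42 = -15
  D = 61 + 6·204 + (-15) = 1270
D: 1034 − 1270 = -236

-236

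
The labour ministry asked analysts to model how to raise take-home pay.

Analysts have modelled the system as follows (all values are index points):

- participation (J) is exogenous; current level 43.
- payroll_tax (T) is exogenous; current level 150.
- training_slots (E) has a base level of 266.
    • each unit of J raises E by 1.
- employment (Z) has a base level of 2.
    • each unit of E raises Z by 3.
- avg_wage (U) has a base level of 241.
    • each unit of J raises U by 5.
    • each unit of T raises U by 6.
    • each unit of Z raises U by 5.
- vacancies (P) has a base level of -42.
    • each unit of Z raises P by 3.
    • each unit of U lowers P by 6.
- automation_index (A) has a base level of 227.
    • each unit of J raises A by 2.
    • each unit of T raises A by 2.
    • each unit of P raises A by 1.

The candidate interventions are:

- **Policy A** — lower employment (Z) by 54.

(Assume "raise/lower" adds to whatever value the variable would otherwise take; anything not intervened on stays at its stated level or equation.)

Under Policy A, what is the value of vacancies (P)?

-31803

Policy A (Z − 54):
  J = 43
  T = 150
  E = 266 + 43 = 309
  Z = 2 + 3·309 (−54 from intervention) = 875
  U = 241 + 5·43 + 6·150 + 5·875 = 5731
  P = -42 + 3·875 − 6·5731 = -31803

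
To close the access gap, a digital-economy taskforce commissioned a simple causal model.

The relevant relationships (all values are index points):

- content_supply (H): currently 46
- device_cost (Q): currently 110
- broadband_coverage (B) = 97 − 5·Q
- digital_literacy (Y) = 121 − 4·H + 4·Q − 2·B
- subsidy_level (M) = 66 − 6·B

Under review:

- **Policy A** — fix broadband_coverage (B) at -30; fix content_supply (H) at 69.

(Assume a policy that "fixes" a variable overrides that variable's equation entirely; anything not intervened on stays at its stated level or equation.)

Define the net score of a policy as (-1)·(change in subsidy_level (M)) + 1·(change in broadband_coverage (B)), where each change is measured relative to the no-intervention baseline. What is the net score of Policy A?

2961

Baseline:
  Q = 110
  B = 97 − 5·110 = -453
  M = 66 − 6·(-453) = 2784
Policy A (B := -30, H := 69):
  Q = 110
  B = -30
  M = 66 − 6·(-30) = 246
ΔM = 246 − 2784 = -2538; ΔB = -30 − (-453) = 423
Score = (-1)·(-2538) + 1·423 = 2961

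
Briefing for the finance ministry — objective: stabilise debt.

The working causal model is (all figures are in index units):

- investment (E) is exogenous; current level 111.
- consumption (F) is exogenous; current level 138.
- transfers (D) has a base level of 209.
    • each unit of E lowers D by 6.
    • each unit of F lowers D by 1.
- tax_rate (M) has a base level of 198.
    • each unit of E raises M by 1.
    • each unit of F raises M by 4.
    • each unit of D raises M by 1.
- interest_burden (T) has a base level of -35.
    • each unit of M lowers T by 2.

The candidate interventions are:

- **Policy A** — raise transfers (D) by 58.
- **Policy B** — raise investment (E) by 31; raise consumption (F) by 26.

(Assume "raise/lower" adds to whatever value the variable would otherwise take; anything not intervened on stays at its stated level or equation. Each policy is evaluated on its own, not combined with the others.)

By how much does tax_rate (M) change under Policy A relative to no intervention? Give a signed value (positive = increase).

58

Baseline:
  E = 111
  F = 138
  D = 209 − 6·111 − 138 = -595
  M = 198 + 111 + 4·138 + (-595) = 266
Policy A (D + 58):
  E = 111
  F = 138
  D = 209 − 6·111 − 138 (+58 from intervention) = -537
  M = 198 + 111 + 4·138 + (-537) = 324
Change in M: 324 − 266 = 58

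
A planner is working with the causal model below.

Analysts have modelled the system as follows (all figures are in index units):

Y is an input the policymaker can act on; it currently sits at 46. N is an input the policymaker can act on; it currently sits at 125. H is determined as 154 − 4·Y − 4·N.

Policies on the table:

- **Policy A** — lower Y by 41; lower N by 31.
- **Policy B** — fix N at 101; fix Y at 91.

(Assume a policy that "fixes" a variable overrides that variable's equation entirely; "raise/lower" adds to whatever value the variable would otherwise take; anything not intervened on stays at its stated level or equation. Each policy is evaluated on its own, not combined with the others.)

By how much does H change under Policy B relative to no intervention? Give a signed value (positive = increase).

Baseline:
  Y = 46
  N = 125
  H = 154 − 4·46 − 4·125 = -530
Policy B (N := 101, Y := 91):
  Y = 91
  N = 101
  H = 154 − 4·91 − 4·101 = -614
Change in H: -614 − (-530) = -84

-84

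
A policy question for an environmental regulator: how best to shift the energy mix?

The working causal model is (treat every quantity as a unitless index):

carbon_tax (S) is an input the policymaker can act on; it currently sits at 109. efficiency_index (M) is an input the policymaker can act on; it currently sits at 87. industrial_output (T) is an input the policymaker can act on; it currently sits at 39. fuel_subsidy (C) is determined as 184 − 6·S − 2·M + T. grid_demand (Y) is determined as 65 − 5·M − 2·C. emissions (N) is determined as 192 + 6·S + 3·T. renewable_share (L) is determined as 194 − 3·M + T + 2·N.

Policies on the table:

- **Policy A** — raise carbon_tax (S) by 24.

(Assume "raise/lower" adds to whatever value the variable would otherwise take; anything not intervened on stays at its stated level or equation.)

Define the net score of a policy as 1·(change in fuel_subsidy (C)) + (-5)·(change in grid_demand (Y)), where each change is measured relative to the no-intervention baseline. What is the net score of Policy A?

Baseline:
  S = 109
  M = 87
  T = 39
  C = 184 − 6·109 − 2·87 + 39 = -605
  Y = 65 − 5·87 − 2·(-605) = 840
Policy A (S + 24):
  S = 109 + 24 = 133
  M = 87
  T = 39
  C = 184 − 6·133 − 2·87 + 39 = -749
  Y = 65 − 5·87 − 2·(-749) = 1128
ΔC = -749 − (-605) = -144; ΔY = 1128 − 840 = 288
Score = 1·(-144) + (-5)·288 = -1584

-1584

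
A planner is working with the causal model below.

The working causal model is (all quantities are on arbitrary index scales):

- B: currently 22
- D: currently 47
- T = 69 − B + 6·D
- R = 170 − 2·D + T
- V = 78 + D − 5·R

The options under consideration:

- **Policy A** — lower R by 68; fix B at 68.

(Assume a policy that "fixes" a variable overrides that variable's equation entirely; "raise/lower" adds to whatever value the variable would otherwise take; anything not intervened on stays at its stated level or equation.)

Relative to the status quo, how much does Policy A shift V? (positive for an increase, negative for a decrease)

570

Baseline:
  B = 22
  D = 47
  T = 69 − 22 + 6·47 = 329
  R = 170 − 2·47 + 329 = 405
  V = 78 + 47 − 5·405 = -1900
Policy A (R − 68, B := 68):
  B = 68
  D = 47
  T = 69 − 68 + 6·47 = 283
  R = 170 − 2·47 + 283 (−68 from intervention) = 291
  V = 78 + 47 − 5·291 = -1330
Change in V: -1330 − (-1900) = 570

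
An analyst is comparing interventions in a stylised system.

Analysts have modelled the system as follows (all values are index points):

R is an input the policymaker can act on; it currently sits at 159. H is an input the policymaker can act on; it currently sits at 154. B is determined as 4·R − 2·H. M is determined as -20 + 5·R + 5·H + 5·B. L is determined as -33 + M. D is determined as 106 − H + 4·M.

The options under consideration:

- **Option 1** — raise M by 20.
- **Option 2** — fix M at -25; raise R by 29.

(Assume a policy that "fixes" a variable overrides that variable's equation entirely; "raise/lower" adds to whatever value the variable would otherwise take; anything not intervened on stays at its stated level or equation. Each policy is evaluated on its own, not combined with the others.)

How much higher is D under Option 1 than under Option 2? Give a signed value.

12920

Option 1 (M + 20):
  R = 159
  H = 154
  B = 0 + 4·159 − 2·154 = 328
  M = -20 + 5·159 + 5·154 + 5·328 (+20 from intervention) = 3205
  D = 106 − 154 + 4·3205 = 12772
Option 2 (M := -25, R + 29):
  R = 159 + 29 = 188
  H = 154
  B = 0 + 4·188 − 2·154 = 444
  M = -25
  D = 106 − 154 + 4·(-25) = -148
D: 12772 − (-148) = 12920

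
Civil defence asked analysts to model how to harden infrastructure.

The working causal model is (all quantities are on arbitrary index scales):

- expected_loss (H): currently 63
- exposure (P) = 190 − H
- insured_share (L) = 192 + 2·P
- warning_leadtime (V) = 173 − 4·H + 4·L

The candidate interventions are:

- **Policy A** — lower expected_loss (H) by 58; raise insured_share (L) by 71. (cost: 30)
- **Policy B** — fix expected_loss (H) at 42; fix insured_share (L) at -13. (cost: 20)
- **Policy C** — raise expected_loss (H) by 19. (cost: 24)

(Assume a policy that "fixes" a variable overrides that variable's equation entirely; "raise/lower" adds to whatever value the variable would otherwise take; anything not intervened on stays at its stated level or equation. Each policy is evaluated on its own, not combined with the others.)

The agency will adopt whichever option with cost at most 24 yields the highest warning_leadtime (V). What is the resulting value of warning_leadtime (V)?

1477

Policy B (H := 42, L := -13):
  H = 42
  P = 190 − 42 = 148
  L = -13
  V = 173 − 4·42 + 4·(-13) = -47
Policy C (H + 19):
  H = 63 + 19 = 82
  P = 190 − 82 = 108
  L = 192 + 2·108 = 408
  V = 173 − 4·82 + 4·408 = 1477
Comparing — Policy B: V=-47, Policy C: V=1477. Highest is 1477 (Policy C).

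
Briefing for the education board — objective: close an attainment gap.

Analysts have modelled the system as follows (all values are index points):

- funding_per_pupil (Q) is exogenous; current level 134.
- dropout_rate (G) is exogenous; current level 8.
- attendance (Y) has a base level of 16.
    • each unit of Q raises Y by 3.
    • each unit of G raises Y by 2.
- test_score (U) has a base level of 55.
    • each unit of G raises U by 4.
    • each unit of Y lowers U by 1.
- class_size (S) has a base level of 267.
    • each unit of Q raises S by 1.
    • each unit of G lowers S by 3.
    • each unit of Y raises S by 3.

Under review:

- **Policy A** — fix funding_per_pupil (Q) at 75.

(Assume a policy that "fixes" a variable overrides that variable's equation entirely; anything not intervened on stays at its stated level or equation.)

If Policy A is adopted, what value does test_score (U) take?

-170

Policy A (Q := 75):
  Q = 75
  G = 8
  Y = 16 + 3·75 + 2·8 = 257
  U = 55 + 4·8 − 257 = -170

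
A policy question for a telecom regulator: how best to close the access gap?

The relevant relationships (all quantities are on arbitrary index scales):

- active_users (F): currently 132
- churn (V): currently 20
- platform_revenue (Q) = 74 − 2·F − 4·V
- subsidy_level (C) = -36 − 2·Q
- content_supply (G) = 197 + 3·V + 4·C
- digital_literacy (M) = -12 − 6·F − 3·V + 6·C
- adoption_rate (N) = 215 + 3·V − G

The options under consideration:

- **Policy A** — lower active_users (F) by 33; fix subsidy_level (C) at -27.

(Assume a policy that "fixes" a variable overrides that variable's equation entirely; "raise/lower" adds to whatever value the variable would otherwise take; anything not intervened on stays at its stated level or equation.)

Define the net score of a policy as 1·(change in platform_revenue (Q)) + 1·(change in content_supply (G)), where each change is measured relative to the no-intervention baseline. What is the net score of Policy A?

Baseline:
  F = 132
  V = 20
  Q = 74 − 2·132 − 4·20 = -270
  C = -36 − 2·(-270) = 504
  G = 197 + 3·20 + 4·504 = 2273
Policy A (F − 33, C := -27):
  F = 132 − 33 = 99
  V = 20
  Q = 74 − 2·99 − 4·20 = -204
  C = -27
  G = 197 + 3·20 + 4·(-27) = 149
ΔQ = -204 − (-270) = 66; ΔG = 149 − 2273 = -2124
Score = 1·66 + 1·(-2124) = -2058

-2058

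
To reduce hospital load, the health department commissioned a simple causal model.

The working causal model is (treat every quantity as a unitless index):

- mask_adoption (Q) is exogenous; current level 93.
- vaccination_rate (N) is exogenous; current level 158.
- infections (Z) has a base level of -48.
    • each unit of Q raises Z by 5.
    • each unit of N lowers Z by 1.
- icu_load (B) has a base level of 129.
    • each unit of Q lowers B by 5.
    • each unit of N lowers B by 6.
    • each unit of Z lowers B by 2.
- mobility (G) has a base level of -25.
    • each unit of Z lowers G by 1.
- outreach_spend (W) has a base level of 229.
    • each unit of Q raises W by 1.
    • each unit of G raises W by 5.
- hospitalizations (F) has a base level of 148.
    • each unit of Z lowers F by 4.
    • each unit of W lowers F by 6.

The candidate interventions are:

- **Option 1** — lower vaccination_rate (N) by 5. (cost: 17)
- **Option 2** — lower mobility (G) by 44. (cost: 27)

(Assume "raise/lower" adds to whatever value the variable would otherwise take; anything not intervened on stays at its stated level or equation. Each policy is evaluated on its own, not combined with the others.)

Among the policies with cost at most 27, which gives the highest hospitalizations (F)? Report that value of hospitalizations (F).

Option 1 (N − 5):
  Q = 93
  N = 158 − 5 = 153
  Z = -48 + 5·93 − 153 = 264
  G = -25 − 264 = -289
  W = 229 + 93 + 5·(-289) = -1123
  F = 148 − 4·264 − 6·(-1123) = 5830
Option 2 (G − 44):
  Q = 93
  N = 158
  Z = -48 + 5·93 − 158 = 259
  G = -25 − 259 (−44 from intervention) = -328
  W = 229 + 93 + 5·(-328) = -1318
  F = 148 − 4·259 − 6·(-1318) = 7020
Comparing — Option 1: F=5830, Option 2: F=7020. Highest is 7020 (Option 2).

7020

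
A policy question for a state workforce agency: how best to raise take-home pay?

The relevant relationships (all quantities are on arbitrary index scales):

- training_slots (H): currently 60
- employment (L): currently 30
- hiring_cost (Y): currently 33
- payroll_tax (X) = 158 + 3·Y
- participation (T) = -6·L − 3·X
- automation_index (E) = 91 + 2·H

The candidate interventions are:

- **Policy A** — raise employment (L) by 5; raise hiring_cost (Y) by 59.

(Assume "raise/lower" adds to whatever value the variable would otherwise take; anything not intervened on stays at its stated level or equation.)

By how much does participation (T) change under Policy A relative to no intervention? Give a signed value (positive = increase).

Baseline:
  L = 30
  Y = 33
  X = 158 + 3·33 = 257
  T = 0 − 6·30 − 3·257 = -951
Policy A (L + 5, Y + 59):
  L = 30 + 5 = 35
  Y = 33 + 59 = 92
  X = 158 + 3·92 = 434
  T = 0 − 6·35 − 3·434 = -1512
Change in T: -1512 − (-951) = -561

-561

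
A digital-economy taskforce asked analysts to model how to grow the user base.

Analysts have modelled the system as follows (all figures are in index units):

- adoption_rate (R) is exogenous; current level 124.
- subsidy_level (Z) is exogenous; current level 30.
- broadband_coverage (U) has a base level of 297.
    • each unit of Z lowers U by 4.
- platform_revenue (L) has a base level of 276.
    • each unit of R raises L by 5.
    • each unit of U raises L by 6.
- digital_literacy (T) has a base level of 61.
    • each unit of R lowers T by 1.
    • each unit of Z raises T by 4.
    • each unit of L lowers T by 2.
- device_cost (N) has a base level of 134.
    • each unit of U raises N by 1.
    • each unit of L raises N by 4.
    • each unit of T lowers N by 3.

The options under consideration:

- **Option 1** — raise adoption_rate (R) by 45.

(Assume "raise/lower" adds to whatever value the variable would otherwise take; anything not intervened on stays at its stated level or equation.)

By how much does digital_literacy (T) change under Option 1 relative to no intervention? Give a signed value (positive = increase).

-495

Baseline:
  R = 124
  Z = 30
  U = 297 − 4·30 = 177
  L = 276 + 5·124 + 6·177 = 1958
  T = 61 − 124 + 4·30 − 2·1958 = -3859
Option 1 (R + 45):
  R = 124 + 45 = 169
  Z = 30
  U = 297 − 4·30 = 177
  L = 276 + 5·169 + 6·177 = 2183
  T = 61 − 169 + 4·30 − 2·2183 = -4354
Change in T: -4354 − (-3859) = -495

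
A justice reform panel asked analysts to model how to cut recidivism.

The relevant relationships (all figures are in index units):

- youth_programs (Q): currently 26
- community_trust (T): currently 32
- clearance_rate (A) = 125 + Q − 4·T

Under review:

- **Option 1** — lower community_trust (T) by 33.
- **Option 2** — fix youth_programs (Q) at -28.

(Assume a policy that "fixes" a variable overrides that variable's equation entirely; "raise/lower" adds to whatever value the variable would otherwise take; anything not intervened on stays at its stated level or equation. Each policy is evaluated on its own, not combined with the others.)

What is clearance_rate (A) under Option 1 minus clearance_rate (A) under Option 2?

Option 1 (T − 33):
  Q = 26
  T = 32 − 33 = -1
  A = 125 + 26 − 4·(-1) = 155
Option 2 (Q := -28):
  Q = -28
  T = 32
  A = 125 + (-28) − 4·32 = -31
A: 155 − (-31) = 186

186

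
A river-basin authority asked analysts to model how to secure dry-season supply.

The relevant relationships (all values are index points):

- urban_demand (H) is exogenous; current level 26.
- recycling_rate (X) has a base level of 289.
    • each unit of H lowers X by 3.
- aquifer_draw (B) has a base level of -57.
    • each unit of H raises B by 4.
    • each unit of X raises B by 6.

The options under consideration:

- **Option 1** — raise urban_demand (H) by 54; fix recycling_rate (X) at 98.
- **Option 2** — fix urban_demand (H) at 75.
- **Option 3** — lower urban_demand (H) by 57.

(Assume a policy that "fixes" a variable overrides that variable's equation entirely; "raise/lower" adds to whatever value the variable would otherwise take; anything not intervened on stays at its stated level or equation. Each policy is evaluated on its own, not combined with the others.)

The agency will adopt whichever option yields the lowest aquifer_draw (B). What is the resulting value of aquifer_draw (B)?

627

Option 1 (H + 54, X := 98):
  H = 26 + 54 = 80
  X = 98
  B = -57 + 4·80 + 6·98 = 851
Option 2 (H := 75):
  H = 75
  X = 289 − 3·75 = 64
  B = -57 + 4·75 + 6·64 = 627
Option 3 (H − 57):
  H = 26 − 57 = -31
  X = 289 − 3·(-31) = 382
  B = -57 + 4·(-31) + 6·382 = 2111
Comparing — Option 1: B=851, Option 2: B=627, Option 3: B=2111. Lowest is 627 (Option 2).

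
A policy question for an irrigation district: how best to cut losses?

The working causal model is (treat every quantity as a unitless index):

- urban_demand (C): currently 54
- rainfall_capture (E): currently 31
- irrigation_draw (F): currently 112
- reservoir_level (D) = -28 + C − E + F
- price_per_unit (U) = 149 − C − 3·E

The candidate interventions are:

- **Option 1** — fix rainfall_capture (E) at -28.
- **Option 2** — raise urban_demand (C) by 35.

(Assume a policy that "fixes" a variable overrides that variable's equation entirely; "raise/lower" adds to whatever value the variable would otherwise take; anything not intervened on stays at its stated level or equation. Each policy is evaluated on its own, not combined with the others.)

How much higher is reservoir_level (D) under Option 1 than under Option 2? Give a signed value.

24

Option 1 (E := -28):
  C = 54
  E = -28
  F = 112
  D = -28 + 54 − (-28) + 112 = 166
Option 2 (C + 35):
  C = 54 + 35 = 89
  E = 31
  F = 112
  D = -28 + 89 − 31 + 112 = 142
D: 166 − 142 = 24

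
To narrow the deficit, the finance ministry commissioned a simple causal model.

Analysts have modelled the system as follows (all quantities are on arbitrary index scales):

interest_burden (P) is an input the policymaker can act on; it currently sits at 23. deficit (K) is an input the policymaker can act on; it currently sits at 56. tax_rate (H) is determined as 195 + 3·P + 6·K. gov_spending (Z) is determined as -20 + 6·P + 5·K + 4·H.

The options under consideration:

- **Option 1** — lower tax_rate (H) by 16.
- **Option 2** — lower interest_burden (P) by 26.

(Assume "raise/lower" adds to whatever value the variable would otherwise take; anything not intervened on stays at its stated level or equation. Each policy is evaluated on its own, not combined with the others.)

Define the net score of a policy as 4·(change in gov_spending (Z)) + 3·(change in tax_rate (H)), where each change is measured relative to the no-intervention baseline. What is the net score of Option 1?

-304

Baseline:
  P = 23
  K = 56
  H = 195 + 3·23 + 6·56 = 600
  Z = -20 + 6·23 + 5·56 + 4·600 = 2798
Option 1 (H − 16):
  P = 23
  K = 56
  H = 195 + 3·23 + 6·56 (−16 from intervention) = 584
  Z = -20 + 6·23 + 5·56 + 4·584 = 2734
ΔZ = 2734 − 2798 = -64; ΔH = 584 − 600 = -16
Score = 4·(-64) + 3·(-16) = -304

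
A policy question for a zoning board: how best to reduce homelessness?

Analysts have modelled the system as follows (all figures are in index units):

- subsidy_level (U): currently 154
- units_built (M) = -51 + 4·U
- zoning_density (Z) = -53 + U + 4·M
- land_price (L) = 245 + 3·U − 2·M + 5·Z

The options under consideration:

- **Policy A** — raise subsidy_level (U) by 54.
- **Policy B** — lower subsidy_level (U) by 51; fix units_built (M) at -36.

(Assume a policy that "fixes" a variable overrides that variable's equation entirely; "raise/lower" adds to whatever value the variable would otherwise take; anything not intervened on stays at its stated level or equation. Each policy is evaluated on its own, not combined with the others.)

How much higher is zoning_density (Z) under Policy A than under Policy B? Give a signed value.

3373

Policy A (U + 54):
  U = 154 + 54 = 208
  M = -51 + 4·208 = 781
  Z = -53 + 208 + 4·781 = 3279
Policy B (U − 51, M := -36):
  U = 154 − 51 = 103
  M = -36
  Z = -53 + 103 + 4·(-36) = -94
Z: 3279 − (-94) = 3373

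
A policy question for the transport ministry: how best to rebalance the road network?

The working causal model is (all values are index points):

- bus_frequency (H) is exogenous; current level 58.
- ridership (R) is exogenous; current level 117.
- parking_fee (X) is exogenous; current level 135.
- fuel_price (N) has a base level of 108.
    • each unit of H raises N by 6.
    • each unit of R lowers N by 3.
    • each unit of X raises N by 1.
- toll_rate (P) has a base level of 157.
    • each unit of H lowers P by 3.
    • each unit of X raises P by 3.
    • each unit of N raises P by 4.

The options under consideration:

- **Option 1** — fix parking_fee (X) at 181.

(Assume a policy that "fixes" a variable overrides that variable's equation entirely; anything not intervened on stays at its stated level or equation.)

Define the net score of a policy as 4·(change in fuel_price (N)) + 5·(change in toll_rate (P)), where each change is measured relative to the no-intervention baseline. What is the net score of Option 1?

1794

Baseline:
  H = 58
  R = 117
  X = 135
  N = 108 + 6·58 − 3·117 + 135 = 240
  P = 157 − 3·58 + 3·135 + 4·240 = 1348
Option 1 (X := 181):
  H = 58
  R = 117
  X = 181
  N = 108 + 6·58 − 3·117 + 181 = 286
  P = 157 − 3·58 + 3·181 + 4·286 = 1670
ΔN = 286 − 240 = 46; ΔP = 1670 − 1348 = 322
Score = 4·46 + 5·322 = 1794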